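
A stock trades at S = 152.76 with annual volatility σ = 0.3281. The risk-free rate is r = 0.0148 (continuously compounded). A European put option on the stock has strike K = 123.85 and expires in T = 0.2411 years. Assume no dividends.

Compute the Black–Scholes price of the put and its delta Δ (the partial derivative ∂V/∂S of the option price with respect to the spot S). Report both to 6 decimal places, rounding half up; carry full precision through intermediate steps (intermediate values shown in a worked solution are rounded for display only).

price = 0.953793
Δ = -0.080018

σ√T = 0.3281·√0.2411 = 0.161103
d₁ = (ln(S/K) + (r+σ²/2)T) / (σ√T) = (ln(152.76/123.85) + (0.0148+0.3281²/2)·0.2411) / 0.161103 = (0.209797 + 0.016545) / 0.161103 = 1.404950
d₂ = d₁ − σ√T = 1.404950 − 0.161103 = 1.243847
e^{−rT} = e^{−0.0148·0.2411} = 0.996438
N(−d₁) = 0.080018,  N(−d₂) = 0.106778
Put price V = K·e^{−rT}·N(−d₂) − S·N(−d₁) = 13.177345 − 12.223553 = 0.953793
Δ = −N(−d₁) = -0.080018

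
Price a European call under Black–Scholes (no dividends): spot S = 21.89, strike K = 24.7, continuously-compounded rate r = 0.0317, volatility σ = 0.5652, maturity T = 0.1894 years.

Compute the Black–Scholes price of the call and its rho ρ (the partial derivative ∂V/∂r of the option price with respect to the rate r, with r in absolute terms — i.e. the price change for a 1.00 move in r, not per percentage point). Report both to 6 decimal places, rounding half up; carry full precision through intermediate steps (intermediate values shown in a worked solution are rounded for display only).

σ√T = 0.5652·√0.1894 = 0.245976
d₁ = (ln(S/K) + (r+σ²/2)T) / (σ√T) = (ln(21.89/24.7) + (0.0317+0.5652²/2)·0.1894) / 0.245976 = (-0.120773 + 0.036256) / 0.245976 = -0.343600
d₂ = d₁ − σ√T = -0.343600 − 0.245976 = -0.589576
e^{−rT} = e^{−0.0317·0.1894} = 0.994014
N(d₁) = 0.365573,  N(d₂) = 0.277737
Call price V = S·N(d₁) − K·e^{−rT}·N(d₂) = 8.002402 − 6.819050 = 1.183352
ρ = K·T·e^{−rT}·N(d₂) = 1.291528

price = 1.183352
ρ = 1.291528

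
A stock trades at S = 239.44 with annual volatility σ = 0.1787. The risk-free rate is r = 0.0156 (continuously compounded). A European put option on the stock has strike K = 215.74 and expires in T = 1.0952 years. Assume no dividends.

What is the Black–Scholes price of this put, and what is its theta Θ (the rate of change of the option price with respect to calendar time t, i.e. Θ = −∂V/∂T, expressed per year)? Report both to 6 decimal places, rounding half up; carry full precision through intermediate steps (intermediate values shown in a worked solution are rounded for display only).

σ√T = 0.1787·√1.0952 = 0.187013
d₁ = (ln(S/K) + (r+σ²/2)T) / (σ√T) = (ln(239.44/215.74) + (0.0156+0.1787²/2)·1.0952) / 0.187013 = (0.104229 + 0.034572) / 0.187013 = 0.742200
d₂ = d₁ − σ√T = 0.742200 − 0.187013 = 0.555187
e^{−rT} = e^{−0.0156·1.0952} = 0.983060
N(−d₁) = 0.228983,  N(−d₂) = 0.289383
Put price V = K·e^{−rT}·N(−d₂) − S·N(−d₁) = 61.373958 − 54.827705 = 6.546254
φ(d₁) = (1/√(2π))·e^{−d₁²/2} = 0.302895
Θ = −S·φ(d₁)·σ/(2√T) + r·K·e^{−rT}·N(−d₂) = −6.192082 + 0.957434 = -5.234648

price = 6.546254
Θ = -5.234648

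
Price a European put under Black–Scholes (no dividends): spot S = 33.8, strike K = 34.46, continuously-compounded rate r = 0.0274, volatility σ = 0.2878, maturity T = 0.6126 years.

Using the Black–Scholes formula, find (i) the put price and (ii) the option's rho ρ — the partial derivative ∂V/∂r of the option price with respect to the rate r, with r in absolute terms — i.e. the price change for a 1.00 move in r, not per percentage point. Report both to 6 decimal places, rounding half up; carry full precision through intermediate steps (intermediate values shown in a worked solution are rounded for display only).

price = 3.078291
ρ = -11.403394

σ√T = 0.2878·√0.6126 = 0.225258
d₁ = (ln(S/K) + (r+σ²/2)T) / (σ√T) = (ln(33.8/34.46) + (0.0274+0.2878²/2)·0.6126) / 0.225258 = (-0.019338 + 0.042156) / 0.225258 = 0.101294
d₂ = d₁ − σ√T = 0.101294 − 0.225258 = -0.123963
e^{−rT} = e^{−0.0274·0.6126} = 0.983355
N(−d₁) = 0.459658,  N(−d₂) = 0.549328
Put price V = K·e^{−rT}·N(−d₂) − S·N(−d₁) = 18.614747 − 15.536456 = 3.078291
ρ = −K·T·e^{−rT}·N(−d₂) = -11.403394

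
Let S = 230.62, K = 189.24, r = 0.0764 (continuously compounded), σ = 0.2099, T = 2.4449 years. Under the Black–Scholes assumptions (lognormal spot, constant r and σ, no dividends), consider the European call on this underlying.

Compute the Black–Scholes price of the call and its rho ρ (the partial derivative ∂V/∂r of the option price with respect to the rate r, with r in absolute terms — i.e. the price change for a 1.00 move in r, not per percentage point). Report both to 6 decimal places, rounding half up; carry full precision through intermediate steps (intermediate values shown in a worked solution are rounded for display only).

σ√T = 0.2099·√2.4449 = 0.328203
d₁ = (ln(S/K) + (r+σ²/2)T) / (σ√T) = (ln(230.62/189.24) + (0.0764+0.2099²/2)·2.4449) / 0.328203 = (0.197755 + 0.240649) / 0.328203 = 1.335771
d₂ = d₁ − σ√T = 1.335771 − 0.328203 = 1.007567
e^{−rT} = e^{−0.0764·2.4449} = 0.829618
N(d₁) = 0.909188,  N(d₂) = 0.843169
Call price V = S·N(d₁) − K·e^{−rT}·N(d₂) = 209.676905 − 132.374850 = 77.302055
ρ = K·T·e^{−rT}·N(d₂) = 323.643270

price = 77.302055
ρ = 323.643270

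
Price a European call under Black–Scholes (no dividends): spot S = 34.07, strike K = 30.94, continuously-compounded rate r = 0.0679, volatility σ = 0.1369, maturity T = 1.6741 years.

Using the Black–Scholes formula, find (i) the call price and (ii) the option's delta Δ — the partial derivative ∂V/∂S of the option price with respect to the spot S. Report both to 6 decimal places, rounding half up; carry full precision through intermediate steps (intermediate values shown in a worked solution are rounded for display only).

σ√T = 0.1369·√1.6741 = 0.177131
d₁ = (ln(S/K) + (r+σ²/2)T) / (σ√T) = (ln(34.07/30.94) + (0.0679+0.1369²/2)·1.6741) / 0.177131 = (0.096367 + 0.129359) / 0.177131 = 1.274349
d₂ = d₁ − σ√T = 1.274349 − 0.177131 = 1.097218
e^{−rT} = e^{−0.0679·1.6741} = 0.892551
N(d₁) = 0.898730,  N(d₂) = 0.863727
Call price V = S·N(d₁) − K·e^{−rT}·N(d₂) = 30.619734 − 23.852281 = 6.767453
Δ = N(d₁) = 0.898730

price = 6.767453
Δ = 0.898730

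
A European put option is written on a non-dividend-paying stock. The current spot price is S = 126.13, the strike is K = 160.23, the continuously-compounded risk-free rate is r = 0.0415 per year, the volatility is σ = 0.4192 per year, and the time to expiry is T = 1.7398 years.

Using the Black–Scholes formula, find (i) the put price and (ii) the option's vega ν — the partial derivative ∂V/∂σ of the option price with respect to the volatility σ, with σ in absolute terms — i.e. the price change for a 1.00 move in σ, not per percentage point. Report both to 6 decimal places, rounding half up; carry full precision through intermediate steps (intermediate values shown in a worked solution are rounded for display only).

price = 42.760017
ν = 66.348991

σ√T = 0.4192·√1.7398 = 0.552931
d₁ = (ln(S/K) + (r+σ²/2)T) / (σ√T) = (ln(126.13/160.23) + (0.0415+0.4192²/2)·1.7398) / 0.552931 = (-0.239297 + 0.225068) / 0.552931 = -0.025734
d₂ = d₁ − σ√T = -0.025734 − 0.552931 = -0.578665
e^{−rT} = e^{−0.0415·1.7398} = 0.930343
N(−d₁) = 0.510265,  N(−d₂) = 0.718592
Put price V = K·e^{−rT}·N(−d₂) − S·N(−d₁) = 107.119772 − 64.359755 = 42.760017
φ(d₁) = (1/√(2π))·e^{−d₁²/2} = 0.398810
ν = S·φ(d₁)·√T = 66.348991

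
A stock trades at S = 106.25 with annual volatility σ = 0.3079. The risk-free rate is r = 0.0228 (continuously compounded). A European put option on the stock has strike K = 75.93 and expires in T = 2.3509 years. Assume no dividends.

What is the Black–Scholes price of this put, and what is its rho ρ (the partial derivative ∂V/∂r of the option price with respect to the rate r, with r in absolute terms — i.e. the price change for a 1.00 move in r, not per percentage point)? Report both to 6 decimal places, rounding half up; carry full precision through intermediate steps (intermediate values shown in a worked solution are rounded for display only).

σ√T = 0.3079·√2.3509 = 0.472092
d₁ = (ln(S/K) + (r+σ²/2)T) / (σ√T) = (ln(106.25/75.93) + (0.0228+0.3079²/2)·2.3509) / 0.472092 = (0.335983 + 0.165036) / 0.472092 = 1.061274
d₂ = d₁ − σ√T = 1.061274 − 0.472092 = 0.589182
e^{−rT} = e^{−0.0228·2.3509} = 0.947811
N(−d₁) = 0.144283,  N(−d₂) = 0.277870
Put price V = K·e^{−rT}·N(−d₂) − S·N(−d₁) = 19.997526 − 15.330045 = 4.667481
ρ = −K·T·e^{−rT}·N(−d₂) = -47.012183

price = 4.667481
ρ = -47.012183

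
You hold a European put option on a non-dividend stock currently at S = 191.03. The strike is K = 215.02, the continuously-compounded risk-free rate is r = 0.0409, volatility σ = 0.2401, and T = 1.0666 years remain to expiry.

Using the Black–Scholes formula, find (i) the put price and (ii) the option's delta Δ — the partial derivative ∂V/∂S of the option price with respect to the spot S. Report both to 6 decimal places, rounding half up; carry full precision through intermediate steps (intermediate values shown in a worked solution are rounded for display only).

price = 27.862003
Δ = -0.570314

σ√T = 0.2401·√1.0666 = 0.247966
d₁ = (ln(S/K) + (r+σ²/2)T) / (σ√T) = (ln(191.03/215.02) + (0.0409+0.2401²/2)·1.0666) / 0.247966 = (-0.118301 + 0.074368) / 0.247966 = -0.177173
d₂ = d₁ − σ√T = -0.177173 − 0.247966 = -0.425139
e^{−rT} = e^{−0.0409·1.0666} = 0.957314
N(−d₁) = 0.570314,  N(−d₂) = 0.664632
Put price V = K·e^{−rT}·N(−d₂) − S·N(−d₁) = 136.809032 − 108.947028 = 27.862003
Δ = −N(−d₁) = -0.570314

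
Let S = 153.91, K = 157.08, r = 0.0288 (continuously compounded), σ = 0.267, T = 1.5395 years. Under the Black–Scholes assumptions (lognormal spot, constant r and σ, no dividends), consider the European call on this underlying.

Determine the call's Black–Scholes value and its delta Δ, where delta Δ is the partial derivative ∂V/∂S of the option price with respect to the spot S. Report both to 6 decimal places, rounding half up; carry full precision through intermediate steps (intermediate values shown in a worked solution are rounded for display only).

price = 21.882024
Δ = 0.594035

σ√T = 0.267·√1.5395 = 0.331284
d₁ = (ln(S/K) + (r+σ²/2)T) / (σ√T) = (ln(153.91/157.08) + (0.0288+0.267²/2)·1.5395) / 0.331284 = (-0.020387 + 0.099212) / 0.331284 = 0.237938
d₂ = d₁ − σ√T = 0.237938 − 0.331284 = -0.093347
e^{−rT} = e^{−0.0288·1.5395} = 0.956631
N(d₁) = 0.594035,  N(d₂) = 0.462814
Call price V = S·N(d₁) − K·e^{−rT}·N(d₂) = 91.427976 − 69.545952 = 21.882024
Δ = N(d₁) = 0.594035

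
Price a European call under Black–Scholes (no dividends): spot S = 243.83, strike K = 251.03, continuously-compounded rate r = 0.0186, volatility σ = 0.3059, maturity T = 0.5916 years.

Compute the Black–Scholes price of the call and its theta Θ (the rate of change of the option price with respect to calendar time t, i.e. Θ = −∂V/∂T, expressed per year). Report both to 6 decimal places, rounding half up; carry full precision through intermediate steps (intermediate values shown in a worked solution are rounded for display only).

σ√T = 0.3059·√0.5916 = 0.235285
d₁ = (ln(S/K) + (r+σ²/2)T) / (σ√T) = (ln(243.83/251.03) + (0.0186+0.3059²/2)·0.5916) / 0.235285 = (-0.029101 + 0.038683) / 0.235285 = 0.040725
d₂ = d₁ − σ√T = 0.040725 − 0.235285 = -0.194560
e^{−rT} = e^{−0.0186·0.5916} = 0.989057
N(d₁) = 0.516242,  N(d₂) = 0.422869
Call price V = S·N(d₁) − K·e^{−rT}·N(d₂) = 125.875405 − 104.991104 = 20.884301
φ(d₁) = (1/√(2π))·e^{−d₁²/2} = 0.398612
Θ = −S·φ(d₁)·σ/(2√T) − r·K·e^{−rT}·N(d₂) = −19.327356 − 1.952835 = -21.280191

price = 20.884301
Θ = -21.280191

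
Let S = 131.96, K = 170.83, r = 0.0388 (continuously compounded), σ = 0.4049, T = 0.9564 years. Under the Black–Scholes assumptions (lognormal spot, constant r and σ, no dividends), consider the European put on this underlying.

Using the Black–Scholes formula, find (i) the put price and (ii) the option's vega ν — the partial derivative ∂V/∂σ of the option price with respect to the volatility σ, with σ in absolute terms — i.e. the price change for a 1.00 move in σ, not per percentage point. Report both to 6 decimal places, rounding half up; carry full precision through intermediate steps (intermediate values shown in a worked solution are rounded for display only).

price = 43.067560
ν = 48.248668

σ√T = 0.4049·√0.9564 = 0.395975
d₁ = (ln(S/K) + (r+σ²/2)T) / (σ√T) = (ln(131.96/170.83) + (0.0388+0.4049²/2)·0.9564) / 0.395975 = (-0.258170 + 0.115506) / 0.395975 = -0.360285
d₂ = d₁ − σ√T = -0.360285 − 0.395975 = -0.756260
e^{−rT} = e^{−0.0388·0.9564} = 0.963572
N(−d₁) = 0.640683,  N(−d₂) = 0.775253
Put price V = K·e^{−rT}·N(−d₂) − S·N(−d₁) = 127.612080 − 84.544519 = 43.067560
φ(d₁) = (1/√(2π))·e^{−d₁²/2} = 0.373872
ν = S·φ(d₁)·√T = 48.248668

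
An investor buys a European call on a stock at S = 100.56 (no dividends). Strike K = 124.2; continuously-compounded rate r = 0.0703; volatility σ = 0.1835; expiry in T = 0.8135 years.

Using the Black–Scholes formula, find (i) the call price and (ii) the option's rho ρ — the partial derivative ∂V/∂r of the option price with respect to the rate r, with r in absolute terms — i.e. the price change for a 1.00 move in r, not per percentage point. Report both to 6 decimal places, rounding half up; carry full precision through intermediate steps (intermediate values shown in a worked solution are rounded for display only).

price = 1.703965
ρ = 14.842466

σ√T = 0.1835·√0.8135 = 0.165506
d₁ = (ln(S/K) + (r+σ²/2)T) / (σ√T) = (ln(100.56/124.2) + (0.0703+0.1835²/2)·0.8135) / 0.165506 = (-0.211139 + 0.070885) / 0.165506 = -0.847419
d₂ = d₁ − σ√T = -0.847419 − 0.165506 = -1.012926
e^{−rT} = e^{−0.0703·0.8135} = 0.944416
N(d₁) = 0.198381,  N(d₂) = 0.155548
Call price V = S·N(d₁) − K·e^{−rT}·N(d₂) = 19.949160 − 18.245195 = 1.703965
ρ = K·T·e^{−rT}·N(d₂) = 14.842466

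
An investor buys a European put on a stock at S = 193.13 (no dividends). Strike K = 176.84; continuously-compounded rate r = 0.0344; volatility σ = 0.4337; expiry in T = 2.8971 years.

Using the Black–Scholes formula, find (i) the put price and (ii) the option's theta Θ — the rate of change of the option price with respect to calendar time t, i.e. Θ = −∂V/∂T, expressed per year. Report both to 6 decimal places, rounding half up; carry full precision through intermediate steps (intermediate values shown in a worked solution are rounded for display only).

price = 35.876078
Θ = -5.077589

σ√T = 0.4337·√2.8971 = 0.738195
d₁ = (ln(S/K) + (r+σ²/2)T) / (σ√T) = (ln(193.13/176.84) + (0.0344+0.4337²/2)·2.8971) / 0.738195 = (0.088118 + 0.372126) / 0.738195 = 0.623473
d₂ = d₁ − σ√T = 0.623473 − 0.738195 = -0.114723
e^{−rT} = e^{−0.0344·2.8971} = 0.905145
N(−d₁) = 0.266487,  N(−d₂) = 0.545667
Put price V = K·e^{−rT}·N(−d₂) − S·N(−d₁) = 87.342713 − 51.466635 = 35.876078
φ(d₁) = (1/√(2π))·e^{−d₁²/2} = 0.328474
Θ = −S·φ(d₁)·σ/(2√T) + r·K·e^{−rT}·N(−d₂) = −8.082178 + 3.004589 = -5.077589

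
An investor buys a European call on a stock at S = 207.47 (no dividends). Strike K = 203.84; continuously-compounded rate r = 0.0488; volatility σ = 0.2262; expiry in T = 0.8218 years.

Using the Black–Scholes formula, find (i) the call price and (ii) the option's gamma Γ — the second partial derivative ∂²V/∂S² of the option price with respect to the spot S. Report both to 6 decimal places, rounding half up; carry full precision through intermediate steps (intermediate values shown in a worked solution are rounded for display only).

price = 22.935115
Γ = 0.008710

σ√T = 0.2262·√0.8218 = 0.205058
d₁ = (ln(S/K) + (r+σ²/2)T) / (σ√T) = (ln(207.47/203.84) + (0.0488+0.2262²/2)·0.8218) / 0.205058 = (0.017651 + 0.061128) / 0.205058 = 0.384183
d₂ = d₁ − σ√T = 0.384183 − 0.205058 = 0.179125
e^{−rT} = e^{−0.0488·0.8218} = 0.960690
N(d₁) = 0.649578,  N(d₂) = 0.571080
Call price V = S·N(d₁) − K·e^{−rT}·N(d₂) = 134.768033 − 111.832919 = 22.935115
φ(d₁) = (1/√(2π))·e^{−d₁²/2} = 0.370561
Γ = φ(d₁) / (S·σ·√T) = 0.008710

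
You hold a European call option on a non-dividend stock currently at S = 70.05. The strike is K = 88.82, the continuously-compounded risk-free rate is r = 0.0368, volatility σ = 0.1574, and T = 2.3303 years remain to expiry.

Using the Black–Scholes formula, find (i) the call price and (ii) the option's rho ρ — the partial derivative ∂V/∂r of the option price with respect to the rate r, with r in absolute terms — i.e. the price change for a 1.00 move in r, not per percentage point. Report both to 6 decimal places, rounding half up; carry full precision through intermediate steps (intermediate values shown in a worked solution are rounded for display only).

σ√T = 0.1574·√2.3303 = 0.240276
d₁ = (ln(S/K) + (r+σ²/2)T) / (σ√T) = (ln(70.05/88.82) + (0.0368+0.1574²/2)·2.3303) / 0.240276 = (-0.237403 + 0.114621) / 0.240276 = -0.511000
d₂ = d₁ − σ√T = -0.511000 − 0.240276 = -0.751277
e^{−rT} = e^{−0.0368·2.3303} = 0.917819
N(d₁) = 0.304675,  N(d₂) = 0.226243
Call price V = S·N(d₁) − K·e^{−rT}·N(d₂) = 21.342509 − 18.443492 = 2.899016
ρ = K·T·e^{−rT}·N(d₂) = 42.978870

price = 2.899016
ρ = 42.978870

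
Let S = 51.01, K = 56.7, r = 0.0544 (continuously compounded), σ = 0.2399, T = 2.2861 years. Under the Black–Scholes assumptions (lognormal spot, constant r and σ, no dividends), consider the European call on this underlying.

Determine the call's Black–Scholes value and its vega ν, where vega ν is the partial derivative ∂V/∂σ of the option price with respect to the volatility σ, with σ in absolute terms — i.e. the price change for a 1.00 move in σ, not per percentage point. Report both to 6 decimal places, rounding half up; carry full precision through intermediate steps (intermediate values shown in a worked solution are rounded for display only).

σ√T = 0.2399·√2.2861 = 0.362725
d₁ = (ln(S/K) + (r+σ²/2)T) / (σ√T) = (ln(51.01/56.7) + (0.0544+0.2399²/2)·2.2861) / 0.362725 = (-0.105753 + 0.190149) / 0.362725 = 0.232672
d₂ = d₁ − σ√T = 0.232672 − 0.362725 = -0.130053
e^{−rT} = e^{−0.0544·2.2861} = 0.883058
N(d₁) = 0.591992,  N(d₂) = 0.448262
Call price V = S·N(d₁) − K·e^{−rT}·N(d₂) = 30.197516 − 22.444230 = 7.753286
φ(d₁) = (1/√(2π))·e^{−d₁²/2} = 0.388288
ν = S·φ(d₁)·√T = 29.947283

price = 7.753286
ν = 29.947283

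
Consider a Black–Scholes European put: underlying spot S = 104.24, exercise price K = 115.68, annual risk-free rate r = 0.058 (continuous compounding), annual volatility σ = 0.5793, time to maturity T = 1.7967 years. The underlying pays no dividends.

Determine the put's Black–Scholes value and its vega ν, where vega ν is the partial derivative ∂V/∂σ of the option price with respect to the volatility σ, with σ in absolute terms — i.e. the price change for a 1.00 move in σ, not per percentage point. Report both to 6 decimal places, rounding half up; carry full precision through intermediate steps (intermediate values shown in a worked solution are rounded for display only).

σ√T = 0.5793·√1.7967 = 0.776500
d₁ = (ln(S/K) + (r+σ²/2)T) / (σ√T) = (ln(104.24/115.68) + (0.058+0.5793²/2)·1.7967) / 0.776500 = (-0.104132 + 0.405685) / 0.776500 = 0.388349
d₂ = d₁ − σ√T = 0.388349 − 0.776500 = -0.388151
e^{−rT} = e^{−0.058·1.7967} = 0.901037
N(−d₁) = 0.348879,  N(−d₂) = 0.651048
Put price V = K·e^{−rT}·N(−d₂) − S·N(−d₁) = 67.860018 − 36.367146 = 31.492872
φ(d₁) = (1/√(2π))·e^{−d₁²/2} = 0.369965
ν = S·φ(d₁)·√T = 51.693180

price = 31.492872
ν = 51.693180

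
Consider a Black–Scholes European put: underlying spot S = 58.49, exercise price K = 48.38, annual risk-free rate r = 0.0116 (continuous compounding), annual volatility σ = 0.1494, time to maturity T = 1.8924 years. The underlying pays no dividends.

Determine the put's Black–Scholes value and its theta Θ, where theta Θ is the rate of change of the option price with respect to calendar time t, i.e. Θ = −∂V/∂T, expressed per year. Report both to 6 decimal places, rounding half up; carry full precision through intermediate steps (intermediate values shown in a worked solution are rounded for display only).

price = 0.847480
Θ = -0.569850

σ√T = 0.1494·√1.8924 = 0.205521
d₁ = (ln(S/K) + (r+σ²/2)T) / (σ√T) = (ln(58.49/48.38) + (0.0116+0.1494²/2)·1.8924) / 0.205521 = (0.189769 + 0.043071) / 0.205521 = 1.132927
d₂ = d₁ − σ√T = 1.132927 − 0.205521 = 0.927405
e^{−rT} = e^{−0.0116·1.8924} = 0.978287
N(−d₁) = 0.128623,  N(−d₂) = 0.176858
Put price V = K·e^{−rT}·N(−d₂) − S·N(−d₁) = 8.370613 − 7.523133 = 0.847480
φ(d₁) = (1/√(2π))·e^{−d₁²/2} = 0.209989
Θ = −S·φ(d₁)·σ/(2√T) + r·K·e^{−rT}·N(−d₂) = −0.666949 + 0.097099 = -0.569850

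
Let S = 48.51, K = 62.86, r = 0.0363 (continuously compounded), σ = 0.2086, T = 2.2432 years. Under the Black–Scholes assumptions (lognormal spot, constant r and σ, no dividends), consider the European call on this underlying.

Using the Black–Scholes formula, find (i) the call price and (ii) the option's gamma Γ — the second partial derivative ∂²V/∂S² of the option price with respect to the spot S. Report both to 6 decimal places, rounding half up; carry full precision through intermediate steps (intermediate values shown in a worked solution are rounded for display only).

σ√T = 0.2086·√2.2432 = 0.312427
d₁ = (ln(S/K) + (r+σ²/2)T) / (σ√T) = (ln(48.51/62.86) + (0.0363+0.2086²/2)·2.2432) / 0.312427 = (-0.259140 + 0.130233) / 0.312427 = -0.412598
d₂ = d₁ − σ√T = -0.412598 − 0.312427 = -0.725025
e^{−rT} = e^{−0.0363·2.2432} = 0.921799
N(d₁) = 0.339951,  N(d₂) = 0.234218
Call price V = S·N(d₁) − K·e^{−rT}·N(d₂) = 16.491004 − 13.571618 = 2.919386
φ(d₁) = (1/√(2π))·e^{−d₁²/2} = 0.366390
Γ = φ(d₁) / (S·σ·√T) = 0.024175

price = 2.919386
Γ = 0.024175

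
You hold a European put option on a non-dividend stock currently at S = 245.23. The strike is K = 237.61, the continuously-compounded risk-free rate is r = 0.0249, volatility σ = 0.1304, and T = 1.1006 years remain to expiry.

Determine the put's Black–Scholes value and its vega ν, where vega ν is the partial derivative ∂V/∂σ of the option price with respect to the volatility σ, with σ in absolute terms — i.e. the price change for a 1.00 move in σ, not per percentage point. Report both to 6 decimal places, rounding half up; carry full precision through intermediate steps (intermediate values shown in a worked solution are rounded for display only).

σ√T = 0.1304·√1.1006 = 0.136802
d₁ = (ln(S/K) + (r+σ²/2)T) / (σ√T) = (ln(245.23/237.61) + (0.0249+0.1304²/2)·1.1006) / 0.136802 = (0.031566 + 0.036762) / 0.136802 = 0.499468
d₂ = d₁ − σ√T = 0.499468 − 0.136802 = 0.362666
e^{−rT} = e^{−0.0249·1.1006} = 0.972967
N(−d₁) = 0.308725,  N(−d₂) = 0.358427
Put price V = K·e^{−rT}·N(−d₂) − S·N(−d₁) = 82.863612 − 75.708601 = 7.155011
φ(d₁) = (1/√(2π))·e^{−d₁²/2} = 0.352159
ν = S·φ(d₁)·√T = 90.599766

price = 7.155011
ν = 90.599766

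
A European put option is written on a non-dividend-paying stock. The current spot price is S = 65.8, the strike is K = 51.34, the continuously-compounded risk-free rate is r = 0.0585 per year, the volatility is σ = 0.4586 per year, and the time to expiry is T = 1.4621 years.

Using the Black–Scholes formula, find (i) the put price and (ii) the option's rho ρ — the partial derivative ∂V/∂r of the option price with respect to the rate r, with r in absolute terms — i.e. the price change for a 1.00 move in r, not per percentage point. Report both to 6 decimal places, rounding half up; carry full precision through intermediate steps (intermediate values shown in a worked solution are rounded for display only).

σ√T = 0.4586·√1.4621 = 0.554527
d₁ = (ln(S/K) + (r+σ²/2)T) / (σ√T) = (ln(65.8/51.34) + (0.0585+0.4586²/2)·1.4621) / 0.554527 = (0.248150 + 0.239283) / 0.554527 = 0.879006
d₂ = d₁ − σ√T = 0.879006 − 0.554527 = 0.324479
e^{−rT} = e^{−0.0585·1.4621} = 0.918023
N(−d₁) = 0.189699,  N(−d₂) = 0.372788
Put price V = K·e^{−rT}·N(−d₂) − S·N(−d₁) = 17.569964 − 12.482192 = 5.087772
ρ = −K·T·e^{−rT}·N(−d₂) = -25.689044

price = 5.087772
ρ = -25.689044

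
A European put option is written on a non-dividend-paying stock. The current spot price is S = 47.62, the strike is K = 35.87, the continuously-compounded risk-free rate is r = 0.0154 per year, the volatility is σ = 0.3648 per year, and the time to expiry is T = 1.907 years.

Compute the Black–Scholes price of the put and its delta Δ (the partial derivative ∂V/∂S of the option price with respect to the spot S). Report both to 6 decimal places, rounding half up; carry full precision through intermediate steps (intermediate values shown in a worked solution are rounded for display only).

price = 3.288154
Δ = -0.191428

σ√T = 0.3648·√1.907 = 0.503768
d₁ = (ln(S/K) + (r+σ²/2)T) / (σ√T) = (ln(47.62/35.87) + (0.0154+0.3648²/2)·1.907) / 0.503768 = (0.283352 + 0.156259) / 0.503768 = 0.872645
d₂ = d₁ − σ√T = 0.872645 − 0.503768 = 0.368877
e^{−rT} = e^{−0.0154·1.907} = 0.971059
N(−d₁) = 0.191428,  N(−d₂) = 0.356110
Put price V = K·e^{−rT}·N(−d₂) − S·N(−d₁) = 12.403970 − 9.115816 = 3.288154
Δ = −N(−d₁) = -0.191428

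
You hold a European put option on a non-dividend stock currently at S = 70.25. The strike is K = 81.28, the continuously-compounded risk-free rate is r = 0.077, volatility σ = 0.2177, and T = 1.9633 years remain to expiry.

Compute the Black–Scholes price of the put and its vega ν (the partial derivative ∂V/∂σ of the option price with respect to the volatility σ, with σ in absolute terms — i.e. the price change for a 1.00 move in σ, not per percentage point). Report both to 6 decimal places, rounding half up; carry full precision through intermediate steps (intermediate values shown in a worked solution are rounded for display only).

σ√T = 0.2177·√1.9633 = 0.305036
d₁ = (ln(S/K) + (r+σ²/2)T) / (σ√T) = (ln(70.25/81.28) + (0.077+0.2177²/2)·1.9633) / 0.305036 = (-0.145840 + 0.197698) / 0.305036 = 0.170006
d₂ = d₁ − σ√T = 0.170006 − 0.305036 = -0.135030
e^{−rT} = e^{−0.077·1.9633} = 0.859698
N(−d₁) = 0.432503,  N(−d₂) = 0.553706
Put price V = K·e^{−rT}·N(−d₂) − S·N(−d₁) = 38.690907 − 30.383314 = 8.307594
φ(d₁) = (1/√(2π))·e^{−d₁²/2} = 0.393219
ν = S·φ(d₁)·√T = 38.705593

price = 8.307594
ν = 38.705593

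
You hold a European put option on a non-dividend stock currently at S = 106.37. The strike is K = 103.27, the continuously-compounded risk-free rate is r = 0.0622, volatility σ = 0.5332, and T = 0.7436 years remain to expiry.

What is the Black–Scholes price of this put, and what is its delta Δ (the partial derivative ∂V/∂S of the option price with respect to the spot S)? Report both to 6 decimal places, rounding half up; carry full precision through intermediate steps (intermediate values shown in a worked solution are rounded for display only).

price = 14.999174
Δ = -0.346490

σ√T = 0.5332·√0.7436 = 0.459790
d₁ = (ln(S/K) + (r+σ²/2)T) / (σ√T) = (ln(106.37/103.27) + (0.0622+0.5332²/2)·0.7436) / 0.459790 = (0.029577 + 0.151955) / 0.459790 = 0.394815
d₂ = d₁ − σ√T = 0.394815 − 0.459790 = -0.064975
e^{−rT} = e^{−0.0622·0.7436} = 0.954801
N(−d₁) = 0.346490,  N(−d₂) = 0.525903
Put price V = K·e^{−rT}·N(−d₂) − S·N(−d₁) = 51.855281 − 36.856107 = 14.999174
Δ = −N(−d₁) = -0.346490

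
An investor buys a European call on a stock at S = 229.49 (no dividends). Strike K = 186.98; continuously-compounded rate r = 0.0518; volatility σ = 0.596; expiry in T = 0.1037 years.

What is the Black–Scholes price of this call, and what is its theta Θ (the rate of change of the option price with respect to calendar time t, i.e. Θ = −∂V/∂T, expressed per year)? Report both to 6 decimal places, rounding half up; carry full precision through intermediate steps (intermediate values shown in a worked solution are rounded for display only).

σ√T = 0.596·√0.1037 = 0.191927
d₁ = (ln(S/K) + (r+σ²/2)T) / (σ√T) = (ln(229.49/186.98) + (0.0518+0.596²/2)·0.1037) / 0.191927 = (0.204858 + 0.023790) / 0.191927 = 1.191326
d₂ = d₁ − σ√T = 1.191326 − 0.191927 = 0.999399
e^{−rT} = e^{−0.0518·0.1037} = 0.994643
N(d₁) = 0.883237,  N(d₂) = 0.841199
Call price V = S·N(d₁) − K·e^{−rT}·N(d₂) = 202.694104 − 156.444823 = 46.249281
φ(d₁) = (1/√(2π))·e^{−d₁²/2} = 0.196210
Θ = −S·φ(d₁)·σ/(2√T) − r·K·e^{−rT}·N(d₂) = −41.668974 − 8.103842 = -49.772816

price = 46.249281
Θ = -49.772816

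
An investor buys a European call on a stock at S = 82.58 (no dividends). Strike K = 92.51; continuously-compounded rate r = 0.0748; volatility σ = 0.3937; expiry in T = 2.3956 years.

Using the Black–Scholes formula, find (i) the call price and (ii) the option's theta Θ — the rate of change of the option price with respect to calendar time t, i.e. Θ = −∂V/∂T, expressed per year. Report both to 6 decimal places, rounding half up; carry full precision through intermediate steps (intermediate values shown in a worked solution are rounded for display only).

σ√T = 0.3937·√2.3956 = 0.609358
d₁ = (ln(S/K) + (r+σ²/2)T) / (σ√T) = (ln(82.58/92.51) + (0.0748+0.3937²/2)·2.3956) / 0.609358 = (-0.113549 + 0.364850) / 0.609358 = 0.412402
d₂ = d₁ − σ√T = 0.412402 − 0.609358 = -0.196956
e^{−rT} = e^{−0.0748·2.3956} = 0.835946
N(d₁) = 0.659977,  N(d₂) = 0.421931
Call price V = S·N(d₁) − K·e^{−rT}·N(d₂) = 54.500940 − 32.629343 = 21.871597
φ(d₁) = (1/√(2π))·e^{−d₁²/2} = 0.366420
Θ = −S·φ(d₁)·σ/(2√T) − r·K·e^{−rT}·N(d₂) = −3.848415 − 2.440675 = -6.289090

price = 21.871597
Θ = -6.289090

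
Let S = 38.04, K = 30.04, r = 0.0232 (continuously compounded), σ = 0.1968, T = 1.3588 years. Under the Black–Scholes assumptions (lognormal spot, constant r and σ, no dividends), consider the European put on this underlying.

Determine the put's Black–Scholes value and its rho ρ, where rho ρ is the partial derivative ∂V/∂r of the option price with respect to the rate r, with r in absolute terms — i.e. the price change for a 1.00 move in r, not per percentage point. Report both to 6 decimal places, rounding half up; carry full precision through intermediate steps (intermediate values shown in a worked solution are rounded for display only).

σ√T = 0.1968·√1.3588 = 0.229405
d₁ = (ln(S/K) + (r+σ²/2)T) / (σ√T) = (ln(38.04/30.04) + (0.0232+0.1968²/2)·1.3588) / 0.229405 = (0.236108 + 0.057837) / 0.229405 = 1.281340
d₂ = d₁ − σ√T = 1.281340 − 0.229405 = 1.051935
e^{−rT} = e^{−0.0232·1.3588} = 0.968968
N(−d₁) = 0.100037,  N(−d₂) = 0.146415
Put price V = K·e^{−rT}·N(−d₂) − S·N(−d₁) = 4.261804 − 3.805410 = 0.456395
ρ = −K·T·e^{−rT}·N(−d₂) = -5.790939

price = 0.456395
ρ = -5.790939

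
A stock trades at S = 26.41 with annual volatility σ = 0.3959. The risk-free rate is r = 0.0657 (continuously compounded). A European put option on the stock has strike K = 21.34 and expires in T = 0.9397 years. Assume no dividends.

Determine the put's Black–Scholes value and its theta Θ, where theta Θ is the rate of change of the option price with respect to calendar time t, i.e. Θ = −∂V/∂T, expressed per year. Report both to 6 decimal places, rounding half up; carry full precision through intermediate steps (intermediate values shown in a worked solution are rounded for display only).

price = 1.214939
Θ = -1.028990

σ√T = 0.3959·√0.9397 = 0.383778
d₁ = (ln(S/K) + (r+σ²/2)T) / (σ√T) = (ln(26.41/21.34) + (0.0657+0.3959²/2)·0.9397) / 0.383778 = (0.213159 + 0.135381) / 0.383778 = 0.908183
d₂ = d₁ − σ√T = 0.908183 − 0.383778 = 0.524405
e^{−rT} = e^{−0.0657·0.9397} = 0.940129
N(−d₁) = 0.181891,  N(−d₂) = 0.299999
Put price V = K·e^{−rT}·N(−d₂) − S·N(−d₁) = 6.018676 − 4.803738 = 1.214939
φ(d₁) = (1/√(2π))·e^{−d₁²/2} = 0.264124
Θ = −S·φ(d₁)·σ/(2√T) + r·K·e^{−rT}·N(−d₂) = −1.424417 + 0.395427 = -1.028990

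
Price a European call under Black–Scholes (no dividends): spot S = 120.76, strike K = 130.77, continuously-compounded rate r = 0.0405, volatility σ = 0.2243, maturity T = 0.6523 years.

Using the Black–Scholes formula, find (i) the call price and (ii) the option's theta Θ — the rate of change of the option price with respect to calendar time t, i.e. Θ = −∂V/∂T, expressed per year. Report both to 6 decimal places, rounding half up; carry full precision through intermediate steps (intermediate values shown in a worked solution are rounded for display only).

price = 6.035847
Θ = -8.360268

σ√T = 0.2243·√0.6523 = 0.181156
d₁ = (ln(S/K) + (r+σ²/2)T) / (σ√T) = (ln(120.76/130.77) + (0.0405+0.2243²/2)·0.6523) / 0.181156 = (-0.079635 + 0.042827) / 0.181156 = -0.203184
d₂ = d₁ − σ√T = -0.203184 − 0.181156 = -0.384340
e^{−rT} = e^{−0.0405·0.6523} = 0.973928
N(d₁) = 0.419496,  N(d₂) = 0.350363
Call price V = S·N(d₁) − K·e^{−rT}·N(d₂) = 50.658286 − 44.622440 = 6.035847
φ(d₁) = (1/√(2π))·e^{−d₁²/2} = 0.390792
Θ = −S·φ(d₁)·σ/(2√T) − r·K·e^{−rT}·N(d₂) = −6.553059 − 1.807209 = -8.360268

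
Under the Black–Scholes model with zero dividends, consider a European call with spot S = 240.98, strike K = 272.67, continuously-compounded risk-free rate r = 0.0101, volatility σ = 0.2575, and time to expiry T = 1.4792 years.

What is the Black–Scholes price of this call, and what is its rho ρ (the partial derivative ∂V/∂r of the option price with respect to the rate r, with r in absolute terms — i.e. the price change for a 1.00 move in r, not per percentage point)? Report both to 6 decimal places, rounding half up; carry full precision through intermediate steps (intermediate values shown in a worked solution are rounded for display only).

price = 19.752143
ρ = 122.125191

σ√T = 0.2575·√1.4792 = 0.313178
d₁ = (ln(S/K) + (r+σ²/2)T) / (σ√T) = (ln(240.98/272.67) + (0.0101+0.2575²/2)·1.4792) / 0.313178 = (-0.123548 + 0.063980) / 0.313178 = -0.190206
d₂ = d₁ − σ√T = -0.190206 − 0.313178 = -0.503384
e^{−rT} = e^{−0.0101·1.4792} = 0.985171
N(d₁) = 0.424574,  N(d₂) = 0.307347
Call price V = S·N(d₁) − K·e^{−rT}·N(d₂) = 102.313792 − 82.561649 = 19.752143
ρ = K·T·e^{−rT}·N(d₂) = 122.125191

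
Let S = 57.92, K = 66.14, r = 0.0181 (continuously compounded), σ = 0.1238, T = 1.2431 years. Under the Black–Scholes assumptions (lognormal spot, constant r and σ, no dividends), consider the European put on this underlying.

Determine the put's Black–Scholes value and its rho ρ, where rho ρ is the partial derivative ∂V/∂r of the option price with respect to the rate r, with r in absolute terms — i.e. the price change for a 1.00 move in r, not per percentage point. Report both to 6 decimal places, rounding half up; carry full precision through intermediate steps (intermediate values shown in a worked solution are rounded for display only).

price = 7.765263
ρ = -64.886905

σ√T = 0.1238·√1.2431 = 0.138030
d₁ = (ln(S/K) + (r+σ²/2)T) / (σ√T) = (ln(57.92/66.14) + (0.0181+0.1238²/2)·1.2431) / 0.138030 = (-0.132711 + 0.032026) / 0.138030 = -0.729440
d₂ = d₁ − σ√T = -0.729440 − 0.138030 = -0.867470
e^{−rT} = e^{−0.0181·1.2431} = 0.977751
N(−d₁) = 0.767134,  N(−d₂) = 0.807158
Put price V = K·e^{−rT}·N(−d₂) − S·N(−d₁) = 52.197655 − 44.432392 = 7.765263
ρ = −K·T·e^{−rT}·N(−d₂) = -64.886905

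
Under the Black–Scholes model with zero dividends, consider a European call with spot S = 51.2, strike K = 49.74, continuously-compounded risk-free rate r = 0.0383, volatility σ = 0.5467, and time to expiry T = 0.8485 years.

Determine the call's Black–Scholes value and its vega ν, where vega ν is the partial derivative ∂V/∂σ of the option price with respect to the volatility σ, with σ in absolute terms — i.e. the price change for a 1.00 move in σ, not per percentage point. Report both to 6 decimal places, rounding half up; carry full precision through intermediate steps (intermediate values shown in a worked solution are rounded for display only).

σ√T = 0.5467·√0.8485 = 0.503588
d₁ = (ln(S/K) + (r+σ²/2)T) / (σ√T) = (ln(51.2/49.74) + (0.0383+0.5467²/2)·0.8485) / 0.503588 = (0.028930 + 0.159298) / 0.503588 = 0.373774
d₂ = d₁ − σ√T = 0.373774 − 0.503588 = -0.129814
e^{−rT} = e^{−0.0383·0.8485} = 0.968025
N(d₁) = 0.645714,  N(d₂) = 0.448357
Call price V = S·N(d₁) − K·e^{−rT}·N(d₂) = 33.060542 − 21.588185 = 11.472357
φ(d₁) = (1/√(2π))·e^{−d₁²/2} = 0.372026
ν = S·φ(d₁)·√T = 17.545631

price = 11.472357
ν = 17.545631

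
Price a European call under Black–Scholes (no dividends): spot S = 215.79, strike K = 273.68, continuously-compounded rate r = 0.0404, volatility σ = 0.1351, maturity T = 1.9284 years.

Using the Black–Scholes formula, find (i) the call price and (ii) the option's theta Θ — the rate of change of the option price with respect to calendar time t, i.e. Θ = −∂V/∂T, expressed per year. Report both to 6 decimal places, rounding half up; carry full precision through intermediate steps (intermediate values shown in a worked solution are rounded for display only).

price = 4.796721
Θ = -4.904561

σ√T = 0.1351·√1.9284 = 0.187609
d₁ = (ln(S/K) + (r+σ²/2)T) / (σ√T) = (ln(215.79/273.68) + (0.0404+0.1351²/2)·1.9284) / 0.187609 = (-0.237654 + 0.095506) / 0.187609 = -0.757681
d₂ = d₁ − σ√T = -0.757681 − 0.187609 = -0.945290
e^{−rT} = e^{−0.0404·1.9284} = 0.925050
N(d₁) = 0.224321,  N(d₂) = 0.172255
Call price V = S·N(d₁) − K·e^{−rT}·N(d₂) = 48.406217 − 43.609496 = 4.796721
φ(d₁) = (1/√(2π))·e^{−d₁²/2} = 0.299399
Θ = −S·φ(d₁)·σ/(2√T) − r·K·e^{−rT}·N(d₂) = −3.142738 − 1.761824 = -4.904561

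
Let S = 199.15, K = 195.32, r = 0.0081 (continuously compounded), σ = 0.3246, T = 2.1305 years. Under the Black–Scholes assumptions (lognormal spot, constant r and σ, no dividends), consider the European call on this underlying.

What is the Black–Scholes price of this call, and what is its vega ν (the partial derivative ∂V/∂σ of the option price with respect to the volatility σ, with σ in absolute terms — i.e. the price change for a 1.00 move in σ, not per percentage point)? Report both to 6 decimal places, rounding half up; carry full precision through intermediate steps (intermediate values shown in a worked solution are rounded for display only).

σ√T = 0.3246·√2.1305 = 0.473794
d₁ = (ln(S/K) + (r+σ²/2)T) / (σ√T) = (ln(199.15/195.32) + (0.0081+0.3246²/2)·2.1305) / 0.473794 = (0.019419 + 0.129497) / 0.473794 = 0.314306
d₂ = d₁ − σ√T = 0.314306 − 0.473794 = -0.159487
e^{−rT} = e^{−0.0081·2.1305} = 0.982891
N(d₁) = 0.623356,  N(d₂) = 0.436642
Call price V = S·N(d₁) − K·e^{−rT}·N(d₂) = 124.141308 − 83.825862 = 40.315446
φ(d₁) = (1/√(2π))·e^{−d₁²/2} = 0.379716
ν = S·φ(d₁)·√T = 110.377233

price = 40.315446
ν = 110.377233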